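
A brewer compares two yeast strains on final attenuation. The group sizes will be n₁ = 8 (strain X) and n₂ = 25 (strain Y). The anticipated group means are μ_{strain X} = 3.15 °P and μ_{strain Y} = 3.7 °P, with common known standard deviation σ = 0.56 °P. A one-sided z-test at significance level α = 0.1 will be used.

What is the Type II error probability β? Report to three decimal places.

β ≈ 0.128

Standardized effect: d = |μ_{strain X} − μ_{strain Y}| / σ = |3.15 − 3.7| / 0.56 = 0.9821
Noncentrality parameter: δ = d / √(1/n₁ + 1/n₂) = 0.9821 / √(1/8 + 1/25) = 2.4179
Critical value for a one-sided test at α = 0.1: z_α = 1.282.
Power = Φ(δ − 1.282) = Φ(1.136) = 0.8721.
Type II error: β = 1 − power = 1 − 0.8721 = 0.1279.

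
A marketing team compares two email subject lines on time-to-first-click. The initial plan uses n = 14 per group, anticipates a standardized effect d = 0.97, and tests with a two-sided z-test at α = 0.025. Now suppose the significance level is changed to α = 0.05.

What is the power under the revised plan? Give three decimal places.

δ = d·√(n/2) = 0.97 × √(14/2) = 2.5664 (unchanged). New critical value: z_{0.025} = 1.960.
Revised power = Φ(δ − 1.960) + Φ(−δ − 1.960) = Φ(0.606) + Φ(-4.526) = 0.7279 + 0.0000 = 0.7279.

Power ≈ 0.728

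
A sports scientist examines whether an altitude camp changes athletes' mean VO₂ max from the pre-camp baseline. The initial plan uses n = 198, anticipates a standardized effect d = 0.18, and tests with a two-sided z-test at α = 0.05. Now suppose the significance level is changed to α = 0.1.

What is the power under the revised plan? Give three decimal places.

δ = d·√n = 0.18 × √198 = 2.5328 (unchanged). New critical value: z_{0.05} = 1.645.
Revised power = Φ(δ − 1.645) + Φ(−δ − 1.645) = Φ(0.888) + Φ(-4.178) = 0.8127 + 0.0000 = 0.8127.

Power ≈ 0.813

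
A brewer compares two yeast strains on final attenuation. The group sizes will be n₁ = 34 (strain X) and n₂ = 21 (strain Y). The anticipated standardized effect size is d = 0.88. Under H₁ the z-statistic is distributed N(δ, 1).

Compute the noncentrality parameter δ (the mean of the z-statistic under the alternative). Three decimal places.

δ ≈ 3.171

The noncentrality parameter scales effect size by the design's sample-size factor: δ = d / √(1/n₁ + 1/n₂) = 0.88 / √(1/34 + 1/21) = 3.1707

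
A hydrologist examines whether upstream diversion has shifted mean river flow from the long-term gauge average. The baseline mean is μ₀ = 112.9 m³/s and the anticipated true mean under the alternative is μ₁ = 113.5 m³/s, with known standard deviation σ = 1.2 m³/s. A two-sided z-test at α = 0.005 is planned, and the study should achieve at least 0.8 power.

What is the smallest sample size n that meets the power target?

n = 54

Standardized effect: d = |μ₁ − μ₀| / σ = |113.5 − 112.9| / 1.2 = 0.5000
For power 0.8 need Φ(δ − z_{0.0025}) = 0.8, so δ = z_{0.0025} + z_{0.20} = 2.807 + 0.842 = 3.649.
(The Φ(−δ − z_{α/2}) term is vanishingly small for δ > 0 and is dropped in the standard sample-size formula.)
δ = d·√n ⇒ n = (δ/d)² = (3.649 / 0.5000)² = 53.25.
Rounding up, n = 54.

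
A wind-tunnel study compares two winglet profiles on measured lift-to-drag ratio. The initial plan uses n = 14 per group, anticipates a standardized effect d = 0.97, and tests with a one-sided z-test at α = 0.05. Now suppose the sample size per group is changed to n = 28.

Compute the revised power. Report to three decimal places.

Power ≈ 0.976

With n = 28 per group: δ = d·√(n/2) = 0.97 × √(28/2) = 3.6294. Critical value z_{0.05} = 1.645.
Revised power = Φ(δ − 1.645) = Φ(1.985) = 0.9764.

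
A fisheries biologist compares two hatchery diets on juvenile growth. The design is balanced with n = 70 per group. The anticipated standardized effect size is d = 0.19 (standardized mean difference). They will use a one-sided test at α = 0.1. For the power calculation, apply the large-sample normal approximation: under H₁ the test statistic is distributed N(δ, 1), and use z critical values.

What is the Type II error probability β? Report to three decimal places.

β ≈ 0.563

Noncentrality parameter: δ = d·√(n/2) = 0.19 × √(70/2) = 1.1241
One-sided α = 0.1 → critical value z_{0.1} = 1.282.
Power = P(Z > 1.282 − δ) = Φ(-0.157) = 0.4374.
Type II error: β = 1 − power = 1 − 0.4374 = 0.5626.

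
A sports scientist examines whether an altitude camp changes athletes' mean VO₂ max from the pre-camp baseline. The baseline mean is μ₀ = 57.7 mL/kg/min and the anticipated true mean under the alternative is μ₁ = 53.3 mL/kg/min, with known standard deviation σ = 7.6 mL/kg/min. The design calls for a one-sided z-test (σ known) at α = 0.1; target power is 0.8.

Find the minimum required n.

n = 14

Standardized effect: d = |μ₁ − μ₀| / σ = |53.3 − 57.7| / 7.6 = 0.5789
Set Φ(δ − 1.282) = 0.8; then δ − 1.282 = Φ⁻¹(0.8) = 0.842, giving δ = 2.123.
δ = d·√n ⇒ n = (δ/d)² = (2.123 / 0.5789)² = 13.45.
Round up to the next whole unit.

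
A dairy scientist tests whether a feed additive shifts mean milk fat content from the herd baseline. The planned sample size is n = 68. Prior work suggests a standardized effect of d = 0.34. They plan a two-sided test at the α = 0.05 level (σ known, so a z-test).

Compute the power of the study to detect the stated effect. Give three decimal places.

Power ≈ 0.801

Noncentrality parameter: δ = d·√n = 0.34 × √68 = 2.8037
Critical value for a two-sided test at α = 0.05: z_{α/2} = 1.960.
Power = Φ(δ − 1.960) + Φ(−δ − 1.960) = Φ(0.844) + Φ(-4.764) = 0.8006 + 0.0000 = 0.8006.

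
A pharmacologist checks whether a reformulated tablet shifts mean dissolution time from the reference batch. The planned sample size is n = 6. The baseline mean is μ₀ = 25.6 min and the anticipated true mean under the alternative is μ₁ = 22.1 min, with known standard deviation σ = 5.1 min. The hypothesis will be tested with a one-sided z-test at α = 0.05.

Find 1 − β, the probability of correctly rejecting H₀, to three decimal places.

Power ≈ 0.514

Standardized effect: d = |μ₁ − μ₀| / σ = |22.1 − 25.6| / 5.1 = 0.6863
Noncentrality parameter: δ = d·√n = 0.6863 × √6 = 1.6810
One-sided α = 0.05 → critical value z_{0.05} = 1.645.
Power = P(Z > 1.645 − δ) = Φ(0.036) = 0.5144.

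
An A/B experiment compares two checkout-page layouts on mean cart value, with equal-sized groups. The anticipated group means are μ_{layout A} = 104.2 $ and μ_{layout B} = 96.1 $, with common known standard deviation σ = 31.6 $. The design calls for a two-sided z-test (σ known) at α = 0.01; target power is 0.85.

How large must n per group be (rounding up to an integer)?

Standardized effect: d = |μ_{layout A} − μ_{layout B}| / σ = |104.2 − 96.1| / 31.6 = 0.2563
For power 0.85 need Φ(δ − z_{0.005}) = 0.85, so δ = z_{0.005} + z_{0.15} = 2.576 + 1.036 = 3.612.
(For δ > 0 the lower-tail rejection region contributes negligibly to power, so the one-term inversion is standard.)
δ = d·√(n/2) ⇒ n = 2(δ/d)² = 2 × (3.612 / 0.2563)² = 397.18.
Round up to the next whole unit.

n = 398 per group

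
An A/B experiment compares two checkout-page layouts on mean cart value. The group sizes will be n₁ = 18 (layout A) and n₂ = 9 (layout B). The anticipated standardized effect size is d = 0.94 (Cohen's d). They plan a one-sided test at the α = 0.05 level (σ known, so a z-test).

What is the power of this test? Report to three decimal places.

Noncentrality parameter: δ = d / √(1/n₁ + 1/n₂) = 0.94 / √(1/18 + 1/9) = 2.3025
Critical value for a one-sided test at α = 0.05: z_α = 1.645.
Power = P(Z > 1.645 − δ) = Φ(0.658) = 0.7446.

Power ≈ 0.745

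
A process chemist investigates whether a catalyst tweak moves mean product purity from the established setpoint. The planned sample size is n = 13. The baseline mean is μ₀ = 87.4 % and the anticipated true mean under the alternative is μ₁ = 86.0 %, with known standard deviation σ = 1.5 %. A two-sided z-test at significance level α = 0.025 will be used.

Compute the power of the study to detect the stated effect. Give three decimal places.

Power ≈ 0.869

Standardized effect: d = |μ₁ − μ₀| / σ = |86.0 − 87.4| / 1.5 = 0.9333
Noncentrality parameter: δ = d·√n = 0.9333 × √13 = 3.3652
Critical value for a two-sided test at α = 0.025: z_{α/2} = 2.241.
Power = Φ(δ − 2.241) + Φ(−δ − 2.241) = Φ(1.124) + Φ(-5.607) = 0.8694 + 0.0000 = 0.8694.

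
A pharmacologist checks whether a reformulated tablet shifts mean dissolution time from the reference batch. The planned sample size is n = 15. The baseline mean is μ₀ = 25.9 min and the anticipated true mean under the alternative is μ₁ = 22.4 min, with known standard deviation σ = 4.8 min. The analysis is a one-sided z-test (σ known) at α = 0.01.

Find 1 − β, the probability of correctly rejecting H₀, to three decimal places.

Power ≈ 0.691

Standardized effect: d = |μ₁ − μ₀| / σ = |22.4 − 25.9| / 4.8 = 0.7292
Noncentrality parameter: δ = d·√n = 0.7292 × √15 = 2.8241
Critical value for a one-sided test at α = 0.01: z_α = 2.326.
Power = Φ(δ − 2.326) = Φ(0.498) = 0.6907.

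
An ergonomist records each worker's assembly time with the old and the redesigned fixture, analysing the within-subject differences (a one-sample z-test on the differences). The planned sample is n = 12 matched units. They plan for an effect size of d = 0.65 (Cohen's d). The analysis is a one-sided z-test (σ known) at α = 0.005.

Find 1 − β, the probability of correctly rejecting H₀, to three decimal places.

Power ≈ 0.373

Noncentrality parameter: δ = d·√n = 0.65 × √12 = 2.2517
Critical value for a one-sided test at α = 0.005: z_α = 2.576.
Power = Φ(δ − 2.576) = Φ(-0.324) = 0.3729.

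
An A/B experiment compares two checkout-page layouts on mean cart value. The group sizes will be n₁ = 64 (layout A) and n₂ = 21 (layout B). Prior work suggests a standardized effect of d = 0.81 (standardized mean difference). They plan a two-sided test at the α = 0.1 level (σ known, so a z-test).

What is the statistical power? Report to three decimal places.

Power ≈ 0.942

Noncentrality parameter: δ = d / √(1/n₁ + 1/n₂) = 0.81 / √(1/64 + 1/21) = 3.2209
Two-sided α = 0.1 → critical value z_{0.05} = 1.645.
Power = Φ(δ − 1.645) + Φ(−δ − 1.645) = Φ(1.576) + Φ(-4.866) = 0.9425 + 0.0000 = 0.9425.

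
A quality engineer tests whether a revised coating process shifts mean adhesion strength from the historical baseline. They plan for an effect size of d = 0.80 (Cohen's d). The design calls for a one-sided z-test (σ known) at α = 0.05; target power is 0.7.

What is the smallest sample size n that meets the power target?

Set Φ(δ − 1.645) = 0.7; then δ − 1.645 = Φ⁻¹(0.7) = 0.524, giving δ = 2.169.
δ = d·√n ⇒ n = (δ/d)² = (2.169 / 0.80)² = 7.35.
Rounding up, n = 8.

n = 8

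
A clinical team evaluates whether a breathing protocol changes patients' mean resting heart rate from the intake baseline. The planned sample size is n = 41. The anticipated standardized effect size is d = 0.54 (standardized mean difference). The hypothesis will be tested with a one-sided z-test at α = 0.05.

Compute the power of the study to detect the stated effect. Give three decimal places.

Noncentrality parameter: δ = d·√n = 0.54 × √41 = 3.4577
One-sided α = 0.05 → critical value z_{0.05} = 1.645.
Power = P(Z > 1.645 − δ) = Φ(1.813) = 0.9651.

Power ≈ 0.965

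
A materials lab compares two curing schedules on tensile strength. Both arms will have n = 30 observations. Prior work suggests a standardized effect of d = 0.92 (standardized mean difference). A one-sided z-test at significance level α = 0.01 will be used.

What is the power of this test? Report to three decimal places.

Noncentrality parameter: δ = d·√(n/2) = 0.92 × √(30/2) = 3.5631
One-sided α = 0.01 → critical value z_{0.01} = 2.326.
Power = Φ(δ − 2.326) = Φ(1.237) = 0.8919.

Power ≈ 0.892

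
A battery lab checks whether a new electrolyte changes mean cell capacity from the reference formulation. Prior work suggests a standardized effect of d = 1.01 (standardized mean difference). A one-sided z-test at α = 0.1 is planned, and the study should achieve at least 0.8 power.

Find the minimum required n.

Set Φ(δ − 1.282) = 0.8; then δ − 1.282 = Φ⁻¹(0.8) = 0.842, giving δ = 2.123.
δ = d·√n ⇒ n = (δ/d)² = (2.123 / 1.01)² = 4.42.
Rounding up, n = 5.

n = 5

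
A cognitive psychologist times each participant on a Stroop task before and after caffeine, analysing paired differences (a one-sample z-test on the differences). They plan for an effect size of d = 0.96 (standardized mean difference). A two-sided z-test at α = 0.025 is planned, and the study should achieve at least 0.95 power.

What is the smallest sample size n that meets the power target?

For power 0.95 need Φ(δ − z_{0.0125}) = 0.95, so δ = z_{0.0125} + z_{0.05} = 2.241 + 1.645 = 3.886.
(Ignoring the negligible lower-tail rejection probability gives the usual closed-form inversion.)
δ = d·√n ⇒ n = (δ/d)² = (3.886 / 0.96)² = 16.39.
Round up to the next whole unit.

n = 17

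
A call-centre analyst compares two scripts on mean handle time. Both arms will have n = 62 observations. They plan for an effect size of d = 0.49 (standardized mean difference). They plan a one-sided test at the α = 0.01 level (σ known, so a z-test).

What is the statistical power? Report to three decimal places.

Noncentrality parameter: δ = d·√(n/2) = 0.49 × √(62/2) = 2.7282
One-sided α = 0.01 → critical value z_{0.01} = 2.326.
Power = P(Z > 2.326 − δ) = Φ(0.402) = 0.6561.

Power ≈ 0.656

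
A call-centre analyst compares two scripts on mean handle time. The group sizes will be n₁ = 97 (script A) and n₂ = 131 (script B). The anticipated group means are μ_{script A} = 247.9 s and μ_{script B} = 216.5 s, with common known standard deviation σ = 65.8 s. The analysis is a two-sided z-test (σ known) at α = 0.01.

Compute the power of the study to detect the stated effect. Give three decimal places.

Standardized effect: d = |μ_{script A} − μ_{script B}| / σ = |247.9 − 216.5| / 65.8 = 0.4772
Noncentrality parameter: δ = d / √(1/n₁ + 1/n₂) = 0.4772 / √(1/97 + 1/131) = 3.5625
Two-sided α = 0.01 → critical value z_{0.005} = 2.576.
Power = Φ(δ − 2.576) + Φ(−δ − 2.576) = Φ(0.987) + Φ(-6.138) = 0.8381 + 0.0000 = 0.8381.

Power ≈ 0.838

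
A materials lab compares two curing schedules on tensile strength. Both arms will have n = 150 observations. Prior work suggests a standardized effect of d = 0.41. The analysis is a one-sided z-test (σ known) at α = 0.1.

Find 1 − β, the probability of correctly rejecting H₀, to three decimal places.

Noncentrality parameter: δ = d·√(n/2) = 0.41 × √(150/2) = 3.5507
Critical value for a one-sided test at α = 0.1: z_α = 1.282.
Power = P(Z > 1.282 − δ) = Φ(2.269) = 0.9884.

Power ≈ 0.988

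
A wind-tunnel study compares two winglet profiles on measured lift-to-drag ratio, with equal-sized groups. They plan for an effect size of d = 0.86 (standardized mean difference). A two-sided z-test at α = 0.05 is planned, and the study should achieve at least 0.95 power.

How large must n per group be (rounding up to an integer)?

For power 0.95 need Φ(δ − z_{0.025}) = 0.95, so δ = z_{0.025} + z_{0.05} = 1.960 + 1.645 = 3.605.
(For δ > 0 the lower-tail rejection region contributes negligibly to power, so the one-term inversion is standard.)
δ = d·√(n/2) ⇒ n = 2(δ/d)² = 2 × (3.605 / 0.86)² = 35.14.
Rounding up, n = 36 per group.

n = 36 per group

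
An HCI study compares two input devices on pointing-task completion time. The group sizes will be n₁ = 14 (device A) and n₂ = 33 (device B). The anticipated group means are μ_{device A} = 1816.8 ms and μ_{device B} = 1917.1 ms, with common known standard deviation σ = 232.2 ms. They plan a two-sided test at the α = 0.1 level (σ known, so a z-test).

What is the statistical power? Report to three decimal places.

Power ≈ 0.387

Standardized effect: d = |μ_{device A} − μ_{device B}| / σ = |1816.8 − 1917.1| / 232.2 = 0.4320
Noncentrality parameter: δ = d / √(1/n₁ + 1/n₂) = 0.4320 / √(1/14 + 1/33) = 1.3543
Two-sided α = 0.1 → critical value z_{0.05} = 1.645.
Power = Φ(δ − 1.645) + Φ(−δ − 1.645) = Φ(-0.291) + Φ(-2.999) = 0.3857 + 0.0014 = 0.3870.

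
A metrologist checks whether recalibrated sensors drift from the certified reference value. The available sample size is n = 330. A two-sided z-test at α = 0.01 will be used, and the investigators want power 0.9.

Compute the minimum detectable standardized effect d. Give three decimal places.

d ≈ 0.212

Required noncentrality: δ = z_{0.005} + z_{0.10} = 2.576 + 1.282 = 3.857.
(The second rejection-region term Φ(−δ − z_{α/2}) is negligible and dropped.)
δ = d·√n ⇒ d = δ/√n = 3.857/√330 = 0.2123.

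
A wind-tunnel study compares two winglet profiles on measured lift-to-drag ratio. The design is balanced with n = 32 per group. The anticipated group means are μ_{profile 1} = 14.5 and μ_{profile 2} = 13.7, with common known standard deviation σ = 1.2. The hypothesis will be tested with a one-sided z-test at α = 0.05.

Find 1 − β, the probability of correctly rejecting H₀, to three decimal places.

Power ≈ 0.847

Standardized effect: d = |μ_{profile 1} − μ_{profile 2}| / σ = |14.5 − 13.7| / 1.2 = 0.6667
Noncentrality parameter: δ = d·√(n/2) = 0.6667 × √(32/2) = 2.6667
Critical value for a one-sided test at α = 0.05: z_α = 1.645.
Power = Φ(δ − 1.645) = Φ(1.022) = 0.8466.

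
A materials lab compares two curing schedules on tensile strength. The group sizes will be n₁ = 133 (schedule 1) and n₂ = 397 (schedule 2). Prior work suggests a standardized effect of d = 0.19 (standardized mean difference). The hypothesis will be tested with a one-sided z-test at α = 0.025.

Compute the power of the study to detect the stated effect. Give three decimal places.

Noncentrality parameter: λ = d / √(1/n₁ + 1/n₂) = 0.19 / √(1/133 + 1/397) = 1.8964
One-sided α = 0.025 → critical value z_{0.025} = 1.960.
Power = P(Z > 1.960 − λ) = Φ(-0.064) = 0.4747.

Power ≈ 0.475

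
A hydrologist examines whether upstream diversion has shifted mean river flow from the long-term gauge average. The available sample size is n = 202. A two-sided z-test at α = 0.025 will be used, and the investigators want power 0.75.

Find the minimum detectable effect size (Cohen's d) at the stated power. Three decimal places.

d ≈ 0.205

Need Φ(δ − 2.241) = 0.75, so δ = 2.241 + 0.674 = 2.916.
(Lower-tail contribution to power is negligible for δ > 0.)
δ = d·√n ⇒ d = δ/√n = 2.916/√202 = 0.2052.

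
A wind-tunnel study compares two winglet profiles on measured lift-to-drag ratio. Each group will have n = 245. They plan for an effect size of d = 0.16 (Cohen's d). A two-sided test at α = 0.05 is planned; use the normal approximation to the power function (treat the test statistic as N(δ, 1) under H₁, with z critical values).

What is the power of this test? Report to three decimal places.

Noncentrality parameter: δ = d·√(n/2) = 0.16 × √(245/2) = 1.7709
Critical value for a two-sided test at α = 0.05: z_{α/2} = 1.960.
Power = Φ(δ − 1.960) + Φ(−δ − 1.960) = Φ(-0.189) + Φ(-3.731) = 0.4250 + 0.0001 = 0.4251.

Power ≈ 0.425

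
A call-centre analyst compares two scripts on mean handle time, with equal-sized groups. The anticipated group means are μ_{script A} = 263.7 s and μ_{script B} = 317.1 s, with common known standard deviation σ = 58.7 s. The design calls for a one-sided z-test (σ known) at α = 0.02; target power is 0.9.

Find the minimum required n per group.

Standardized effect: d = |μ_{script A} − μ_{script B}| / σ = |263.7 − 317.1| / 58.7 = 0.9097
For power 0.9 need Φ(δ − z_{0.02}) = 0.9, so δ = z_{0.02} + z_{0.10} = 2.054 + 1.282 = 3.335.
δ = d·√(n/2) ⇒ n = 2(δ/d)² = 2 × (3.335 / 0.9097)² = 26.88.
Round up to the next whole unit.

n = 27 per group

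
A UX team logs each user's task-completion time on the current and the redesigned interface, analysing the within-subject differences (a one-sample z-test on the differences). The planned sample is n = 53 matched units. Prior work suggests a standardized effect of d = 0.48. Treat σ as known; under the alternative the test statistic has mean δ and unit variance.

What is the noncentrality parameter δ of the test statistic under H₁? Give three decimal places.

δ = d·√n = 0.48 × √53 = 3.4945

δ ≈ 3.494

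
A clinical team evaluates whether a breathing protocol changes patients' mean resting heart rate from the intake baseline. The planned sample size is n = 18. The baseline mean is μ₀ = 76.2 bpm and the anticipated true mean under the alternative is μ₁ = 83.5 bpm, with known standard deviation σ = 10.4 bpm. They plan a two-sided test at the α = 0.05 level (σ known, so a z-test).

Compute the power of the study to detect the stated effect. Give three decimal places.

Power ≈ 0.846

Standardized effect: d = |μ₁ − μ₀| / σ = |83.5 − 76.2| / 10.4 = 0.7019
Noncentrality parameter: δ = d·√n = 0.7019 × √18 = 2.9780
Two-sided α = 0.05 → critical value z_{0.025} = 1.960.
Power = Φ(δ − 1.960) + Φ(−δ − 1.960) = Φ(1.018) + Φ(-4.938) = 0.8457 + 0.0000 = 0.8457.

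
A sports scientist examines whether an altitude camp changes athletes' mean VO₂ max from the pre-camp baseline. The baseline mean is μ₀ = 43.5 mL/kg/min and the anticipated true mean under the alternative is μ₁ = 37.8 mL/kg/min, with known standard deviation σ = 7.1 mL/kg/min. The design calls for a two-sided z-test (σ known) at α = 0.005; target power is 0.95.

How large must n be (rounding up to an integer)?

Standardized effect: d = |μ₁ − μ₀| / σ = |37.8 − 43.5| / 7.1 = 0.8028
Set Φ(δ − 2.807) = 0.95; then δ − 2.807 = Φ⁻¹(0.95) = 1.645, giving δ = 4.452.
(For δ > 0 the lower-tail rejection region contributes negligibly to power, so the one-term inversion is standard.)
δ = d·√n ⇒ n = (δ/d)² = (4.452 / 0.8028)² = 30.75.
Round up to the next whole unit.

n = 31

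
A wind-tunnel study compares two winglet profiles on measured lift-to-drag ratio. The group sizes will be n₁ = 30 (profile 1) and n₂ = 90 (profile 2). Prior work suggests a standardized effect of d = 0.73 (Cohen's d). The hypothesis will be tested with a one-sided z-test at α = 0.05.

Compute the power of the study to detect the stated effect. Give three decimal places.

Power ≈ 0.965

Noncentrality parameter: λ = d / √(1/n₁ + 1/n₂) = 0.73 / √(1/30 + 1/90) = 3.4627
One-sided α = 0.05 → critical value z_{0.05} = 1.645.
Power = Φ(λ − 1.645) = Φ(1.818) = 0.9655.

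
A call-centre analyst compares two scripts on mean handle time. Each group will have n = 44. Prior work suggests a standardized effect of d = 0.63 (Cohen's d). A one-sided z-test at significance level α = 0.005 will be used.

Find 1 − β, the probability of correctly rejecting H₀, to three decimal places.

Power ≈ 0.648

Noncentrality parameter: δ = d·√(n/2) = 0.63 × √(44/2) = 2.9550
Critical value for a one-sided test at α = 0.005: z_α = 2.576.
Power = Φ(δ − 2.576) = Φ(0.379) = 0.6477.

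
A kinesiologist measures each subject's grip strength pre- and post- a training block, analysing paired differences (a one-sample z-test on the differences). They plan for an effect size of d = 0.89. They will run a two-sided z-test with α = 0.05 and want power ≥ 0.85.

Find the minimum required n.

For power 0.85 need Φ(δ − z_{0.025}) = 0.85, so δ = z_{0.025} + z_{0.15} = 1.960 + 1.036 = 2.996.
(Ignoring the negligible lower-tail rejection probability gives the usual closed-form inversion.)
δ = d·√n ⇒ n = (δ/d)² = (2.996 / 0.89)² = 11.33.
Rounding up, n = 12.

n = 12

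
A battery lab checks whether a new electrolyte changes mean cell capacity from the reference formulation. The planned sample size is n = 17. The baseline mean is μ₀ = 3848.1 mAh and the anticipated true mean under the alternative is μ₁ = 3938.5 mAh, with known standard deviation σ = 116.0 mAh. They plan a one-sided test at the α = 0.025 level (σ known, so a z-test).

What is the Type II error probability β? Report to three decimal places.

Standardized effect: d = |μ₁ − μ₀| / σ = |3938.5 − 3848.1| / 116.0 = 0.7793
Noncentrality parameter: λ = d·√n = 0.7793 × √17 = 3.2132
One-sided α = 0.025 → critical value z_{0.025} = 1.960.
Power = P(Z > 1.960 − λ) = Φ(1.253) = 0.8949.
Type II error: β = 1 − power = 1 − 0.8949 = 0.1051.

β ≈ 0.105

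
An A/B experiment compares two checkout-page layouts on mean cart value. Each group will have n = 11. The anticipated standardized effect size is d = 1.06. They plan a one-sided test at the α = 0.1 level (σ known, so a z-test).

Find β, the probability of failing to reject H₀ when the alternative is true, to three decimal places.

β ≈ 0.114

Noncentrality parameter: δ = d·√(n/2) = 1.06 × √(11/2) = 2.4859
One-sided α = 0.1 → critical value z_{0.1} = 1.282.
Power = Φ(δ − 1.282) = Φ(1.204) = 0.8858.
Type II error: β = 1 − power = 1 − 0.8858 = 0.1142.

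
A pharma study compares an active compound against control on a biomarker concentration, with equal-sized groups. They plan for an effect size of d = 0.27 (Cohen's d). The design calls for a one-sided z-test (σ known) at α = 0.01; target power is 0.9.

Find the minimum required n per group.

n = 358 per group

Set Φ(δ − 2.326) = 0.9; then δ − 2.326 = Φ⁻¹(0.9) = 1.282, giving δ = 3.608.
δ = d·√(n/2) ⇒ n = 2(δ/d)² = 2 × (3.608 / 0.27)² = 357.12.
Rounding up, n = 358 per group.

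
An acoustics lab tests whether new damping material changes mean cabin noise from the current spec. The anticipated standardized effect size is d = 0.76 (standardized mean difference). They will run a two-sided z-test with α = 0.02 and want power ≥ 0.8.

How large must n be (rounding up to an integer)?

Set Φ(δ − 2.326) = 0.8; then δ − 2.326 = Φ⁻¹(0.8) = 0.842, giving δ = 3.168.
(Ignoring the negligible lower-tail rejection probability gives the usual closed-form inversion.)
δ = d·√n ⇒ n = (δ/d)² = (3.168 / 0.76)² = 17.38.
Rounding up, n = 18.

n = 18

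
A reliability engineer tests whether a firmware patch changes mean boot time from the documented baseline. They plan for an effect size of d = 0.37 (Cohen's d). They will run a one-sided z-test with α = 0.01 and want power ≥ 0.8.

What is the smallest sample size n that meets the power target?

For power 0.8 need Φ(δ − z_{0.01}) = 0.8, so δ = z_{0.01} + z_{0.20} = 2.326 + 0.842 = 3.168.
δ = d·√n ⇒ n = (δ/d)² = (3.168 / 0.37)² = 73.31.
Rounding up, n = 74.

n = 74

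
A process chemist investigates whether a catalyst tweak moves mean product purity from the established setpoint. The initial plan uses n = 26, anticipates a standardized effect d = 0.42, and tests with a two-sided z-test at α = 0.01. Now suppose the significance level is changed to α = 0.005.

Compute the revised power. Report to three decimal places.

δ = d·√n = 0.42 × √26 = 2.1416 (unchanged). New critical value: z_{0.0025} = 2.807.
Revised power = Φ(δ − 2.807) + Φ(−δ − 2.807) = Φ(-0.665) + Φ(-4.949) = 0.2529 + 0.0000 = 0.2529.

Power ≈ 0.253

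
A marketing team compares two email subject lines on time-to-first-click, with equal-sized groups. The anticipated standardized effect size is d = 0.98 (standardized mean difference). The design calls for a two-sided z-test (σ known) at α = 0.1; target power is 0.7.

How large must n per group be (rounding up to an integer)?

For power 0.7 need Φ(δ − z_{0.05}) = 0.7, so δ = z_{0.05} + z_{0.30} = 1.645 + 0.524 = 2.169.
(The Φ(−δ − z_{α/2}) term is vanishingly small for δ > 0 and is dropped in the standard sample-size formula.)
δ = d·√(n/2) ⇒ n = 2(δ/d)² = 2 × (2.169 / 0.98)² = 9.80.
Round up to the next whole unit.

n = 10 per group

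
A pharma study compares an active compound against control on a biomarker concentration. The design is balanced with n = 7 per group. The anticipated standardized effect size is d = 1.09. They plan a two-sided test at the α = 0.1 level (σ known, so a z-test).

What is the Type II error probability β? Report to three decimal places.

β ≈ 0.347

Noncentrality parameter: δ = d·√(n/2) = 1.09 × √(7/2) = 2.0392
Critical value for a two-sided test at α = 0.1: z_{α/2} = 1.645.
Power = Φ(δ − 1.645) + Φ(−δ − 1.645) = Φ(0.394) + Φ(-3.684) = 0.6533 + 0.0001 = 0.6535.
Type II error: β = 1 − power = 1 − 0.6535 = 0.3465.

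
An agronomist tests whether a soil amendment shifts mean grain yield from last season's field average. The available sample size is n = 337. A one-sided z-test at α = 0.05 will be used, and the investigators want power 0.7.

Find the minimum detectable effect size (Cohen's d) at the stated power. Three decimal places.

Required noncentrality: δ = z_{0.05} + z_{0.30} = 1.645 + 0.524 = 2.169.
δ = d·√n ⇒ d = δ/√n = 2.169/√337 = 0.1182.

d ≈ 0.118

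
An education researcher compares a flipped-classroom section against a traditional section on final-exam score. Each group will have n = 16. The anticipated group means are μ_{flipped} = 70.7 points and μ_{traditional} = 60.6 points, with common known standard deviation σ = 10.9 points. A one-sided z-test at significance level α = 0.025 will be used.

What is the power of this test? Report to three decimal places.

Power ≈ 0.746

Standardized effect: d = |μ_{flipped} − μ_{traditional}| / σ = |70.7 − 60.6| / 10.9 = 0.9266
Noncentrality parameter: δ = d·√(n/2) = 0.9266 × √(16/2) = 2.6208
Critical value for a one-sided test at α = 0.025: z_α = 1.960.
Power = Φ(δ − 1.960) = Φ(0.661) = 0.7457.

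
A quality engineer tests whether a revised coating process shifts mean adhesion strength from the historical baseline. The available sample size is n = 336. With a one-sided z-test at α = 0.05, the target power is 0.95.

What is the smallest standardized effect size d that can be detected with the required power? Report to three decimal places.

Required noncentrality: δ = z_{0.05} + z_{0.05} = 1.645 + 1.645 = 3.290.
δ = d·√n ⇒ d = δ/√n = 3.290/√336 = 0.1795.

d ≈ 0.179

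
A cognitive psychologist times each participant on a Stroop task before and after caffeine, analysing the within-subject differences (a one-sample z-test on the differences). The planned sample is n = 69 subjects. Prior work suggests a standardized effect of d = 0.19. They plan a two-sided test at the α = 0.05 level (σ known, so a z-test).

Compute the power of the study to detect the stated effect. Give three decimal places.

Power ≈ 0.352

Noncentrality parameter: δ = d·√n = 0.19 × √69 = 1.5783
Two-sided α = 0.05 → critical value z_{0.025} = 1.960.
Power = Φ(δ − 1.960) + Φ(−δ − 1.960) = Φ(-0.382) + Φ(-3.538) = 0.3513 + 0.0002 = 0.3515.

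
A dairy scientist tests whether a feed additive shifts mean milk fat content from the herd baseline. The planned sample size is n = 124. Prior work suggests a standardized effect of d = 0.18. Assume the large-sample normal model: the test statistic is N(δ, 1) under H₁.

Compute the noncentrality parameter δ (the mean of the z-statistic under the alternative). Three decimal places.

δ ≈ 2.004

The noncentrality parameter scales effect size by the design's sample-size factor: δ = d·√n = 0.18 × √124 = 2.0044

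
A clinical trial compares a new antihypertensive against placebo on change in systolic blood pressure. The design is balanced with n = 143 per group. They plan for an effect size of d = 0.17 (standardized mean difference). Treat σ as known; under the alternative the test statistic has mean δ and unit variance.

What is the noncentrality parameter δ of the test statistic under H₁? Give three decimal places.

δ ≈ 1.437

δ = d·√(n/2) = 0.17 × √(143/2) = 1.4375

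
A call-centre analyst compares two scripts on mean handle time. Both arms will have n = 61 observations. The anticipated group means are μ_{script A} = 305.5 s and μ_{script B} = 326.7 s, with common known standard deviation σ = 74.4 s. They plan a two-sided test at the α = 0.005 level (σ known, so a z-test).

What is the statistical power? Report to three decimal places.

Standardized effect: d = |μ_{script A} − μ_{script B}| / σ = |305.5 − 326.7| / 74.4 = 0.2849
Noncentrality parameter: δ = d·√(n/2) = 0.2849 × √(61/2) = 1.5737
Critical value for a two-sided test at α = 0.005: z_{α/2} = 2.807.
Power = Φ(δ − 2.807) + Φ(−δ − 2.807) = Φ(-1.233) + Φ(-4.381) = 0.1087 + 0.0000 = 0.1087.

Power ≈ 0.109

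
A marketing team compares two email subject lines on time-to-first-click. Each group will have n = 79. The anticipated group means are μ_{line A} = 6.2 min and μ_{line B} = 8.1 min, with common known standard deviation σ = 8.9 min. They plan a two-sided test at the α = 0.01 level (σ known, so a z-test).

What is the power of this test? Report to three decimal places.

Power ≈ 0.109

Standardized effect: d = |μ_{line A} − μ_{line B}| / σ = |6.2 − 8.1| / 8.9 = 0.2135
Noncentrality parameter: δ = d·√(n/2) = 0.2135 × √(79/2) = 1.3417
Critical value for a two-sided test at α = 0.01: z_{α/2} = 2.576.
Power = Φ(δ − 2.576) + Φ(−δ − 2.576) = Φ(-1.234) + Φ(-3.918) = 0.1086 + 0.0000 = 0.1086.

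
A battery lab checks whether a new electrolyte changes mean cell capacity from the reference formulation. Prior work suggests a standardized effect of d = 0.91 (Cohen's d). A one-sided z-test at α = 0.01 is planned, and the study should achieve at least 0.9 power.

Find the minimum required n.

n = 16

Set Φ(δ − 2.326) = 0.9; then δ − 2.326 = Φ⁻¹(0.9) = 1.282, giving δ = 3.608.
δ = d·√n ⇒ n = (δ/d)² = (3.608 / 0.91)² = 15.72.
Round up to the next whole unit.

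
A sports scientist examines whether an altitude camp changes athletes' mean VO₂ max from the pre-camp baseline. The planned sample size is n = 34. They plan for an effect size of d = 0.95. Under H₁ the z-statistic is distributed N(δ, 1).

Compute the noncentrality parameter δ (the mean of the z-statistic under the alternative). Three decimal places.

δ ≈ 5.539

The noncentrality parameter scales effect size by the design's sample-size factor: δ = d·√n = 0.95 × √34 = 5.5394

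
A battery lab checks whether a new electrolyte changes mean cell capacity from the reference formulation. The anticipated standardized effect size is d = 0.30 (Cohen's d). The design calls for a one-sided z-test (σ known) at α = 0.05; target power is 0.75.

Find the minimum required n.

For power 0.75 need Φ(δ − z_{0.05}) = 0.75, so δ = z_{0.05} + z_{0.25} = 1.645 + 0.674 = 2.319.
δ = d·√n ⇒ n = (δ/d)² = (2.319 / 0.30)² = 59.77.
Round up to the next whole unit.

n = 60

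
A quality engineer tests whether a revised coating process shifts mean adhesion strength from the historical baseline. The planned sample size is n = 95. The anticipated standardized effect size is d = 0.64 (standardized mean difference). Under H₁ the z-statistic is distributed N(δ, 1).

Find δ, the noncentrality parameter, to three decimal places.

δ ≈ 6.238

The noncentrality parameter scales effect size by the design's sample-size factor: δ = d·√n = 0.64 × √95 = 6.2379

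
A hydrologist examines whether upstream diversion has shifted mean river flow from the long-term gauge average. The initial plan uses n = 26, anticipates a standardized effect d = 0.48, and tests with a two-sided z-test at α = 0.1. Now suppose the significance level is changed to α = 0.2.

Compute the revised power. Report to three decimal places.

Power ≈ 0.878

δ = d·√n = 0.48 × √26 = 2.4475 (unchanged). New critical value: z_{0.1} = 1.282.
Revised power = Φ(δ − 1.282) + Φ(−δ − 1.282) = Φ(1.166) + Φ(-3.729) = 0.8782 + 0.0001 = 0.8783.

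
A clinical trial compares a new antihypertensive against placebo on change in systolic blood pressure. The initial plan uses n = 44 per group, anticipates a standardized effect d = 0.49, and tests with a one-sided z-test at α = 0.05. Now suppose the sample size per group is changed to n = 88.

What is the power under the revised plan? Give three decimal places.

Power ≈ 0.946

With n = 88 per group: δ = d·√(n/2) = 0.49 × √(88/2) = 3.2503. Critical value z_{0.05} = 1.645.
Revised power = Φ(δ − 1.645) = Φ(1.605) = 0.9458.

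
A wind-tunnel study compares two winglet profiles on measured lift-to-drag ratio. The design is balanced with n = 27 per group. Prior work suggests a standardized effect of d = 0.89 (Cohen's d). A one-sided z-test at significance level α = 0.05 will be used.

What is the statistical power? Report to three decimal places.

Noncentrality parameter: λ = d·√(n/2) = 0.89 × √(27/2) = 3.2701
Critical value for a one-sided test at α = 0.05: z_α = 1.645.
Power = Φ(λ − 1.645) = Φ(1.625) = 0.9479.

Power ≈ 0.948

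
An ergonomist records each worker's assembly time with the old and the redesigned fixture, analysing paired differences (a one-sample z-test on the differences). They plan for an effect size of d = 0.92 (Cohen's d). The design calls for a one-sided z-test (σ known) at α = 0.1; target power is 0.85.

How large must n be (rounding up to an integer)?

n = 7

Set Φ(δ − 1.282) = 0.85; then δ − 1.282 = Φ⁻¹(0.85) = 1.036, giving δ = 2.318.
δ = d·√n ⇒ n = (δ/d)² = (2.318 / 0.92)² = 6.35.
Round up to the next whole unit.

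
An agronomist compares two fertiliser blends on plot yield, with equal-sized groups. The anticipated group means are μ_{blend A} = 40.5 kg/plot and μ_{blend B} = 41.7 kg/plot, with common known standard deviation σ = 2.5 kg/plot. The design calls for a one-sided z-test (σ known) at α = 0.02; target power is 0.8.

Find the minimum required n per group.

Standardized effect: d = |μ_{blend A} − μ_{blend B}| / σ = |40.5 − 41.7| / 2.5 = 0.4800
Set Φ(δ − 2.054) = 0.8; then δ − 2.054 = Φ⁻¹(0.8) = 0.842, giving δ = 2.895.
δ = d·√(n/2) ⇒ n = 2(δ/d)² = 2 × (2.895 / 0.4800)² = 72.77.
Round up to the next whole unit.

n = 73 per group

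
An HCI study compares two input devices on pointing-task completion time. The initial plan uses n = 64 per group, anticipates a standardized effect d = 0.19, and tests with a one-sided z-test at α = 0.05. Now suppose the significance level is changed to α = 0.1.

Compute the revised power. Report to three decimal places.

Power ≈ 0.418

δ = d·√(n/2) = 0.19 × √(64/2) = 1.0748 (unchanged). New critical value: z_{0.1} = 1.282.
Revised power = P(Z > 1.282 − δ) = Φ(-0.207) = 0.4181.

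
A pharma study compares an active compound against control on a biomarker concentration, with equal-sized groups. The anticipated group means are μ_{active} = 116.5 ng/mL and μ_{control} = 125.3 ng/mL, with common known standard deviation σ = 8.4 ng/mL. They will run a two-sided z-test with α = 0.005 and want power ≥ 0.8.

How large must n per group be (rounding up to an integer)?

n = 25 per group

Standardized effect: d = |μ_{active} − μ_{control}| / σ = |116.5 − 125.3| / 8.4 = 1.0476
For power 0.8 need Φ(δ − z_{0.0025}) = 0.8, so δ = z_{0.0025} + z_{0.20} = 2.807 + 0.842 = 3.649.
(For δ > 0 the lower-tail rejection region contributes negligibly to power, so the one-term inversion is standard.)
δ = d·√(n/2) ⇒ n = 2(δ/d)² = 2 × (3.649 / 1.0476)² = 24.26.
Rounding up, n = 25 per group.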